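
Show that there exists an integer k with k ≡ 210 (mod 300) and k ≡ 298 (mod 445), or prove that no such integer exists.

No such integer exists.

gcd(300, 445) = 5. If k ≡ 210 (mod 300) and k ≡ 298 (mod 445), then k ≡ 210 (mod 5) and k ≡ 298 (mod 5).
However 210 ≡ 0 and 298 ≡ 3 (mod 5), and 0 ≠ 3.
So no integer satisfies both congruences.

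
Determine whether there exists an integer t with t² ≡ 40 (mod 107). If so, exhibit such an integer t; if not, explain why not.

t = 88

t = 88 works: 88² = 7744, and 7744 − 40 = 7704 = 72·107.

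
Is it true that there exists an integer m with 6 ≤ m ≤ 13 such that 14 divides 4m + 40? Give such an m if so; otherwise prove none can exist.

m = 11

Scanning upward from m = 6 gives 64, 68, 72, 76, 80, none divisible by 14. m = 11 works, since 4·11 + 40 = 84 = 6·14.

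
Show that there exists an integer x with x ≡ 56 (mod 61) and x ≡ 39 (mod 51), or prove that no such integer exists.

The moduli 61 and 51 are coprime, so by the Chinese Remainder Theorem a unique solution modulo 3111 exists.
Any solution of the first congruence is x = 56 + 61t; substituting into the second, 61t ≡ 39 − 56 ≡ 34 (mod 51).
61 ≡ 10 (mod 51), so this reads 10t ≡ 34 (mod 51). Invert 10 mod 51 by the Euclidean algorithm: 51 = 5·10 + 1, 10 = 10·1 + 0; back-substituting, 1 = 51 − 5·10. Hence 10·(-5) ≡ 1, so 10⁻¹ ≡ -5 ≡ 46 (mod 51).
Multiplying by 46: t ≡ 46·34 = 1564 ≡ 34 (mod 51).
Taking t = 34 gives x = 56 + 61·34 = 2130.
Indeed 2130 ≡ 56 (mod 61) and 2130 ≡ 39 (mod 51).

x = 2130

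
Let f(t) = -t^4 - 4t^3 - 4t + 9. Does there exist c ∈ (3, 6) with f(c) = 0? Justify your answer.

f(3) = -192 and f(6) = -2175, both negative, so a sign-change argument is unavailable; we show f keeps this sign on the whole interval.
Shift to the endpoint 3: with t = 3 + u (0 < u < 3), one computes f(3 + u) = -u^4 - 16u^3 - 90u^2 - 220u - 192.
The nonzero coefficients here are all negative, so for u > 0 every term is negative (or zero), and the constant term -192 is strictly negative.
So f is strictly negative on (3, 6); no root exists in the interval.

No such root exists.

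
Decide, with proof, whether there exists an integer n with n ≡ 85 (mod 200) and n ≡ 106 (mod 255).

Reduce both congruences modulo 5, which divides 200 and 255: they say n ≡ 85 (mod 5) and n ≡ 106 (mod 5).
These are incompatible: 85 − 106 = -21 is not divisible by 5.
So no integer satisfies both congruences.

No such integer exists.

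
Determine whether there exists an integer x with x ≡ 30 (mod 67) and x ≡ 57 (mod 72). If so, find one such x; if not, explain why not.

The moduli 67 and 72 are coprime, so by the Chinese Remainder Theorem a unique solution modulo 4824 exists.
Write x = 30 + 67t and require 30 + 67t ≡ 57 (mod 72), i.e. 67t ≡ 27 (mod 72).
Note 67·43 = 2881 ≡ 1 (mod 72) (as 2881 − 1 = 40·72), so 67⁻¹ ≡ 43.
Multiplying by 43: t ≡ 43·27 = 1161 ≡ 9 (mod 72).
With t = 9: x = 30 + 67·9 = 633.
Verify: 633 = 9·67 + 30 and 633 = 8·72 + 57. ✓

x = 633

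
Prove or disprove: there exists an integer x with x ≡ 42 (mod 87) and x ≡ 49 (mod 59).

gcd(87, 59) = 1, so the Chinese Remainder Theorem guarantees exactly one residue class mod 5133 satisfying both.
Any solution of the first congruence is x = 42 + 87t; substituting into the second, 87t ≡ 49 − 42 ≡ 7 (mod 59).
87 ≡ 28 (mod 59), so this reads 28t ≡ 7 (mod 59). Invert 28 mod 59 by the Euclidean algorithm: 59 = 2·28 + 3, 28 = 9·3 + 1, 3 = 3·1 + 0; back-substituting, 1 = 28 − 9·3 = 28 − 9·(59 − 2·28) = −9·59 + 19·28. Hence 28·19 ≡ 1, so 28⁻¹ ≡ 19 (mod 59).
Multiplying by 19: t ≡ 19·7 = 133 ≡ 15 (mod 59).
With t = 15: x = 42 + 87·15 = 1347.
Indeed 1347 ≡ 42 (mod 87) and 1347 ≡ 49 (mod 59).

x = 1347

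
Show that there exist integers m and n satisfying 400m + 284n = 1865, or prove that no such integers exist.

No such integers exist.

gcd(400, 284) = 4, so every integer of the form 400m + 284n is a multiple of 4.
But 1865 = 4·466 + 1, so 4 ∤ 1865.
So the equation is unsolvable over ℤ.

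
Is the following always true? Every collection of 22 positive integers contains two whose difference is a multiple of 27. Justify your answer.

No; for instance {115, 116, 117, 118, 119, 120, 121, 122, 123, 124, 125, 126, 127, 128, 129, 130, 131, 132, 133, 134, 135, 136} is a counterexample.

Try 22 consecutive integers, 115, 116, …, 136. Their remainders mod 27 are 7, 8, 9, 10, 11, 12, 13, 14, 15, 16, 17, 18, 19, 20, 21, 22, 23, 24, 25, 26, 0, 1 — pairwise different, as any 22 ≤ 27 consecutive integers have distinct residues.
No two share a residue, so no pair has difference divisible by 27; the claim fails for this set.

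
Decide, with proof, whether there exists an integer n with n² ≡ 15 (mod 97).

There is no such integer.

Apply Euler's criterion with the prime 97: 15 is a quadratic residue iff 15^48 ≡ 1 (mod 97), and a non-residue iff it is ≡ −1.
Squaring successively (mod 97): 15^2 = 225 ≡ 31; 15^4 ≡ 31² = 961 ≡ 88; 15^8 ≡ 88² = 7744 ≡ 81; 15^16 ≡ 81² = 6561 ≡ 62; 15^32 ≡ 62² = 3844 ≡ 61.
Since 48 = 32 + 16, 15^48 ≡ 61 · 62; multiplying out mod 97: 61·62 = 3782 ≡ 96. Thus 15^48 ≡ 96 ≡ −1 (mod 97).
The value −1 means 15 is a non-residue modulo 97, so n² ≡ 15 (mod 97) is impossible.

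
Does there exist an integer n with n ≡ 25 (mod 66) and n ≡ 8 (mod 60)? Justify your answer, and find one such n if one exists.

No, no such integer exists.

Reduce both congruences modulo 6, which divides 66 and 60: they say n ≡ 25 (mod 6) and n ≡ 8 (mod 6).
These are incompatible: 25 − 8 = 17 is not divisible by 6.
So no integer satisfies both congruences.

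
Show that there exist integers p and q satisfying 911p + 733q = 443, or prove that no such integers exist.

Since gcd(911, 733) = 1, every integer is an integer combination of 911 and 733.
Run the Euclidean algorithm on 911 and 733: 911 = 1·733 + 178, 733 = 4·178 + 21, 178 = 8·21 + 10, 21 = 2·10 + 1, 10 = 10·1 + 0.
Unwinding: 1 = 21 − 2·10 = 21 − 2·(178 − 8·21) = −2·178 + 17·21 = −2·178 + 17·(733 − 4·178) = 17·733 − 70·178 = 17·733 − 70·(911 − 1·733) = −70·911 + 87·733, i.e. 911·(-70) + 733·87 = 1.
Scaling by 443 gives the particular solution (p, q) = (-31010, 38541).
Shifting by a multiple of (733, −911) keeps it a solution: p = -31010 + 43·733 = 509, q = 38541 − 43·911 = -632.
Indeed 911·509 + 733·(-632) = 463699 − 463256 = 443.

p = 509, q = -632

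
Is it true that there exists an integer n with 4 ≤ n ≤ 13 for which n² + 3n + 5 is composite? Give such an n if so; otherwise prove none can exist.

n = 5

At n = 5: 5² + 3·5 + 5 = 45 = 3·15, which is composite.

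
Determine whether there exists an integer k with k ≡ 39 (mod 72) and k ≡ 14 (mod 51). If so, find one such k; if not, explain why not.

No such integer exists.

Reduce both congruences modulo 3, which divides 72 and 51: they say k ≡ 39 (mod 3) and k ≡ 14 (mod 3).
These are incompatible: 39 − 14 = 25 is not divisible by 3.
Therefore no such k exists.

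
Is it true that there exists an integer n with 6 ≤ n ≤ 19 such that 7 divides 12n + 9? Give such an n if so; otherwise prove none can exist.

n = 8

For n = 6, 7 the values 81, 93 are not multiples of 7. Try n = 8: 12·8 + 9 = 105 = 15·7, which is divisible by 7.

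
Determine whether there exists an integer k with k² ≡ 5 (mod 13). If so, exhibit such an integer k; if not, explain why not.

Squares mod 13 repeat after k = 6 (as (−k)² = k²); for k = 0..6 they are 0, 1, 4, 9, 3, 12, 10.
The set of squares mod 13 is therefore {0, 1, 3, 4, 9, 10, 12}, which does not contain 5.
Therefore k² ≡ 5 (mod 13) has no solution.

There is no such integer.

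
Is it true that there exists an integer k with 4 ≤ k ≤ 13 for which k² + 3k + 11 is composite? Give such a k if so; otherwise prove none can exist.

At k = 11: 11² + 3·11 + 11 = 165 = 3·55, which is composite.

k = 11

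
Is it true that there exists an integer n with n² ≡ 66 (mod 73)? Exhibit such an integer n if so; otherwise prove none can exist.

Apply Euler's criterion with the prime 73: 66 is a quadratic residue iff 66^36 ≡ 1 (mod 73), and a non-residue iff it is ≡ −1.
Repeated squaring mod 73: 66^2 = 4356 ≡ 49; 66^4 ≡ 49² = 2401 ≡ 65; 66^8 ≡ 65² = 4225 ≡ 64; 66^16 ≡ 64² = 4096 ≡ 8; 66^32 ≡ 8² = 64 ≡ 64.
Since 36 = 32 + 4, 66^36 ≡ 64 · 65; multiplying out mod 73: 64·65 = 4160 ≡ 72. Thus 66^36 ≡ 72 ≡ −1 (mod 73).
The value −1 means 66 is a non-residue modulo 73, so n² ≡ 66 (mod 73) is impossible.

There is no such integer.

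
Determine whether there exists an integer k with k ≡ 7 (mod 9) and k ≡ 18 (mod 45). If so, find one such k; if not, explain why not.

No such integer exists.

Both moduli are multiples of 9 = gcd(9, 45), so any solution would satisfy k ≡ 7 and k ≡ 18 modulo 9 simultaneously.
However 7 ≡ 7 and 18 ≡ 0 (mod 9), and 7 ≠ 0.
So no integer satisfies both congruences.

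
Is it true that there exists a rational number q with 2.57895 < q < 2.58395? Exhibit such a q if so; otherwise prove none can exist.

Scale by 12: the interval becomes (30.94740, 31.00740), which contains the integer 31.
Hence 31/12 is a rational number with 2.57895 < 31/12 < 2.58395.

q = 31/12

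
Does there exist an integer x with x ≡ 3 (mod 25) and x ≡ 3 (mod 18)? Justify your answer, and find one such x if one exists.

x = 3

gcd(25, 18) = 1, so the Chinese Remainder Theorem guarantees exactly one residue class mod 450 satisfying both.
Any solution of the first congruence is x = 3 + 25t; substituting into the second, 25t ≡ 3 − 3 ≡ 0 (mod 18).
25 ≡ 7 (mod 18), so this reads 7t ≡ 0 (mod 18). t = 0 satisfies this.
With t = 0: x = 3 + 25·0 = 3.
Indeed 3 ≡ 3 (mod 25) and 3 ≡ 3 (mod 18).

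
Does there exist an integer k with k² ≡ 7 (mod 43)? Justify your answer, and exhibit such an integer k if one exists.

Apply Euler's criterion with the prime 43: 7 is a quadratic residue iff 7^21 ≡ 1 (mod 43), and a non-residue iff it is ≡ −1.
Repeated squaring mod 43: 7^2 = 49 ≡ 6; 7^4 ≡ 6² = 36 ≡ 36; 7^8 ≡ 36² = 1296 ≡ 6; 7^16 ≡ 6² = 36 ≡ 36.
Since 21 = 16 + 4 + 1, 7^21 ≡ 36 · 36 · 7; multiplying out mod 43: 36·36 = 1296 ≡ 6, then 6·7 = 42 ≡ 42. Thus 7^21 ≡ 42 ≡ −1 (mod 43).
The value −1 means 7 is a non-residue modulo 43, so k² ≡ 7 (mod 43) is impossible.

There is no such integer.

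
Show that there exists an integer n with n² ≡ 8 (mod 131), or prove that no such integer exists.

Apply Euler's criterion with the prime 131: 8 is a quadratic residue iff 8^65 ≡ 1 (mod 131), and a non-residue iff it is ≡ −1.
Squaring successively (mod 131): 8^2 = 64 ≡ 64; 8^4 ≡ 64² = 4096 ≡ 35; 8^8 ≡ 35² = 1225 ≡ 46; 8^16 ≡ 46² = 2116 ≡ 20; 8^32 ≡ 20² = 400 ≡ 7; 8^64 ≡ 7² = 49 ≡ 49.
Since 65 = 64 + 1, 8^65 ≡ 49 · 8; multiplying out mod 131: 49·8 = 392 ≡ 130. Thus 8^65 ≡ 130 ≡ −1 (mod 131).
The value −1 means 8 is a non-residue modulo 131, so n² ≡ 8 (mod 131) is impossible.

No such integer exists.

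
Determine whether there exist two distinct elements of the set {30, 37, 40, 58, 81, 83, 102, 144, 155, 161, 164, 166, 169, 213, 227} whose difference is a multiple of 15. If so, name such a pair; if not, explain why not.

Two integers differ by a multiple of 15 exactly when they have the same residue mod 15. The residues are 30↦0, 37↦7, 40↦10, 58↦13, 81↦6, 83↦8, 102↦12, 144↦9, 155↦5, 161↦11, 164↦14, 166↦1, 169↦4, 213↦3, 227↦2.
All 15 residues are distinct, so no two elements differ by a multiple of 15.

There is no such pair.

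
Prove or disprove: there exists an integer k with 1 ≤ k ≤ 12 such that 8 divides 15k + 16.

For k = 1, 2, …, 7 the values 31, 46, 61, 76, 91, 106, 121 are not multiples of 8. k = 8 works, since 15·8 + 16 = 136 = 17·8.

k = 8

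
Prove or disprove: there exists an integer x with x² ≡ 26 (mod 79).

Take x = 42. Then 42² = 1764 = 22·79 + 26, so 42² ≡ 26 (mod 79).

x = 42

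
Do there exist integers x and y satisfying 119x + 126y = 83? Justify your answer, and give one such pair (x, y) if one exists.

There are no such integers.

Any value of 119x + 126y is a multiple of gcd(119, 126) = 7.
But 83 is not a multiple of 7 (it leaves remainder 6).
Hence no integers x, y satisfy the equation.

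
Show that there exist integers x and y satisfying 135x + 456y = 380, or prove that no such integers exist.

gcd(135, 456) = 3, so every integer of the form 135x + 456y is a multiple of 3.
However 380 leaves remainder 2 on division by 3.
Therefore 135x + 456y = 380 has no solution in integers.

No such integers exist.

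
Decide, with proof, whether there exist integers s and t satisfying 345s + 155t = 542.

No such integers exist.

gcd(345, 155) = 5, so every integer of the form 345s + 155t is a multiple of 5.
But 542 is not a multiple of 5 (it leaves remainder 2).
So the equation is unsolvable over ℤ.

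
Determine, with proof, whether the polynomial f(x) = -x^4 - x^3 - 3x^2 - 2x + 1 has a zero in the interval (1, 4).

f has no root in that interval.

f(1) = -6 and f(4) = -375, both negative, so a sign-change argument is unavailable; we show f keeps this sign on the whole interval.
Substitute x = 1 + u, where 0 < u < 3 on the interval. Expanding, f(1 + u) = -u^4 - 5u^3 - 12u^2 - 15u - 6.
All 5 nonzero coefficients of this polynomial in u are negative; hence for u > 0 the value is a sum of negative terms (the constant -6 among them).
Therefore f(x) < 0 throughout (1, 4), and f has no zero there.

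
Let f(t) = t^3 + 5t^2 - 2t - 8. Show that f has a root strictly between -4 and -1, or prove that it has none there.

f(-4) = 16 and f(-1) = -2, which have opposite signs.
As a polynomial, f is continuous on every closed interval.
By the Intermediate Value Theorem, f takes the value 0 somewhere in the open interval.

Yes, f has a root in the interval.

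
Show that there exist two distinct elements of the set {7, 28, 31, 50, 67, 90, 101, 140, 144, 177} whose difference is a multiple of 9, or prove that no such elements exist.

The pair (31, 67) works.

Reduce each element mod 9: 7↦7, 28↦1, 31↦4, 50↦5, 67↦4, 90↦0, 101↦2, 140↦5, 144↦0, 177↦6. The residue 4 repeats (at 31 and 67), and 67 − 31 = 36 = 4·9.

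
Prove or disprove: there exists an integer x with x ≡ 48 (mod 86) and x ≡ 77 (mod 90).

Reduce both congruences modulo 2, which divides 86 and 90: they say x ≡ 48 (mod 2) and x ≡ 77 (mod 2).
However 48 ≡ 0 and 77 ≡ 1 (mod 2), and 0 ≠ 1.
Therefore no such x exists.

No, no such integer exists.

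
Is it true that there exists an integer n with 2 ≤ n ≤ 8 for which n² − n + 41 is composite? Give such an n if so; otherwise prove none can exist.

The values for n = 2, 3, …, 8 are 43, 47, 53, 61, 71, 83, 97, and each of these is prime.
So no value in the range makes the expression composite.

There is no such integer n in that range.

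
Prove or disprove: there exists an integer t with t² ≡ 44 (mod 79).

t = 53

t = 53 works: 53² = 2809, and 2809 − 44 = 2765 = 35·79.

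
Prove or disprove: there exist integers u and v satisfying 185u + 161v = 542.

Since gcd(185, 161) = 1, every integer is an integer combination of 185 and 161.
Euclidean algorithm: 185 = 1·161 + 24, 161 = 6·24 + 17, 24 = 1·17 + 7, 17 = 2·7 + 3, 7 = 2·3 + 1, 3 = 3·1 + 0.
Back-substituting, 1 = 7 − 2·3 = 7 − 2·(17 − 2·7) = −2·17 + 5·7 = −2·17 + 5·(24 − 1·17) = 5·24 − 7·17 = 5·24 − 7·(161 − 6·24) = −7·161 + 47·24 = −7·161 + 47·(185 − 1·161) = 47·185 − 54·161; that is, 185·47 + 161·(-54) = 1.
Multiplying through by 542: u = 47·542 = 25474, v = (-54)·542 = -29268 is a solution.
Subtracting 158·161 from u and adding 158·185 to v gives the tidier solution (36, -38).
Indeed 185·36 + 161·(-38) = 6660 − 6118 = 542.

u = 36, v = -38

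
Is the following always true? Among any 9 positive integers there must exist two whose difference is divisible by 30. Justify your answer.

Try 9 consecutive integers, 51, 52, …, 59. Their remainders mod 30 are 21, 22, 23, 24, 25, 26, 27, 28, 29 — pairwise different, as any 9 ≤ 30 consecutive integers have distinct residues.
Any two of them differ by at most 8 < 30 and by at least 1, so no difference is a multiple of 30.

No, the set {51, 52, 53, 54, 55, 56, 57, 58, 59} is a counterexample.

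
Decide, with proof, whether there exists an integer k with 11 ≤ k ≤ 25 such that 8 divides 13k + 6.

Scanning upward from k = 11 gives 149, 162, 175, 188, 201, 214, 227, none divisible by 8. Try k = 18: 13·18 + 6 = 240 = 30·8, which is divisible by 8.

k = 18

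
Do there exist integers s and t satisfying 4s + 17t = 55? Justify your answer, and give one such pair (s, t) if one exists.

s = 1, t = 3

Since gcd(4, 17) = 1, every integer is an integer combination of 4 and 17.
Run the Euclidean algorithm on 17 and 4: 17 = 4·4 + 1, 4 = 4·1 + 0.
Working back up the chain: 1 = 17 − 4·4. So 4·(-4) + 17·1 = 1.
Multiplying through by 55: s = (-4)·55 = -220, t = 1·55 = 55 is a solution.
Adding 13·17 to s and subtracting 13·4 from t gives the tidier solution (1, 3).
Check: 4·1 + 17·3 = 4 + 51 = 55. ✓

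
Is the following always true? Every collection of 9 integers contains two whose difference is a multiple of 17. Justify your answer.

Consider the 9 integers 55, 56, …, 63. They lie in distinct residue classes modulo 17, since 9 ≤ 17.
Any two of them differ by at most 8 < 17 and by at least 1, so no difference is a multiple of 17.

No; for instance {55, 56, 57, 58, 59, 60, 61, 62, 63} is a counterexample.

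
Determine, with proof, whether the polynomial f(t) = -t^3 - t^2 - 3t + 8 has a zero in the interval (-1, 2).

f(-1) = 11 and f(2) = -10, which have opposite signs.
f is continuous everywhere (it is a polynomial), in particular on [-1, 2].
By the Intermediate Value Theorem, f takes the value 0 somewhere in the open interval.

Yes, f has a root in the interval.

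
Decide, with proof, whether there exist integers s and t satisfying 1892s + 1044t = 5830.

No such integers exist.

gcd(1892, 1044) = 4, so every integer of the form 1892s + 1044t is a multiple of 4.
But 5830 = 4·1457 + 2, so 4 ∤ 5830.
Therefore 1892s + 1044t = 5830 has no solution in integers.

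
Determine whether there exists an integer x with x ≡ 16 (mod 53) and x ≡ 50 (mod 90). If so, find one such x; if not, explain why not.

x = 2030

gcd(53, 90) = 1, so the Chinese Remainder Theorem guarantees exactly one residue class mod 4770 satisfying both.
Write x = 16 + 53t and require 16 + 53t ≡ 50 (mod 90), i.e. 53t ≡ 34 (mod 90).
Invert 53 mod 90 by the Euclidean algorithm: 90 = 1·53 + 37, 53 = 1·37 + 16, 37 = 2·16 + 5, 16 = 3·5 + 1, 5 = 5·1 + 0; back-substituting, 1 = 16 − 3·5 = 16 − 3·(37 − 2·16) = −3·37 + 7·16 = −3·37 + 7·(53 − 1·37) = 7·53 − 10·37 = 7·53 − 10·(90 − 1·53) = −10·90 + 17·53. Hence 53·17 ≡ 1, so 53⁻¹ ≡ 17 (mod 90).
Multiplying by 17: t ≡ 17·34 = 578 ≡ 38 (mod 90).
Taking t = 38 gives x = 16 + 53·38 = 2030.
Indeed 2030 ≡ 16 (mod 53) and 2030 ≡ 50 (mod 90).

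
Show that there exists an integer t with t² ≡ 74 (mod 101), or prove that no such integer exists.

Apply Euler's criterion with the prime 101: 74 is a quadratic residue iff 74^50 ≡ 1 (mod 101), and a non-residue iff it is ≡ −1.
Repeated squaring mod 101: 74^2 = 5476 ≡ 22; 74^4 ≡ 22² = 484 ≡ 80; 74^8 ≡ 80² = 6400 ≡ 37; 74^16 ≡ 37² = 1369 ≡ 56; 74^32 ≡ 56² = 3136 ≡ 5.
Since 50 = 32 + 16 + 2, 74^50 ≡ 5 · 56 · 22; multiplying out mod 101: 5·56 = 280 ≡ 78, then 78·22 = 1716 ≡ 100. Thus 74^50 ≡ 100 ≡ −1 (mod 101).
The value −1 means 74 is a non-residue modulo 101, so t² ≡ 74 (mod 101) is impossible.

No such integer exists.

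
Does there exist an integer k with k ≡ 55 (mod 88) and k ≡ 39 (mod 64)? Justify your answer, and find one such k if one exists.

k = 231

gcd(88, 64) = 8. A simultaneous solution exists iff 55 ≡ 39 (mod 8); here 55 mod 8 = 7 = 39 mod 8, so it does.
The integers ≡ 55 (mod 88) are 55, 143, 231, …; their remainders mod 64 are 55, 15, 39, so k = 231 is the first that is ≡ 39 (mod 64).
Verify: 231 = 2·88 + 55 and 231 = 3·64 + 39. ✓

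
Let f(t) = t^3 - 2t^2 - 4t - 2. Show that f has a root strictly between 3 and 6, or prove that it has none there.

f(3) = -5 and f(6) = 118, which have opposite signs.
f is continuous everywhere (it is a polynomial), in particular on [3, 6].
By the Intermediate Value Theorem f must vanish at some point of (3, 6).

Such a root exists.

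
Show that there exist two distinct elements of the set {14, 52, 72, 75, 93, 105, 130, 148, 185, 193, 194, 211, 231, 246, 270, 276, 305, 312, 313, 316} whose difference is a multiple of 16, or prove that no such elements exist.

Yes: 14 and 270.

Reduce each element mod 16: 14↦14, 52↦4, 72↦8, 75↦11, 93↦13, 105↦9, 130↦2, 148↦4, 185↦9, 193↦1, 194↦2, 211↦3, 231↦7, 246↦6, 270↦14, 276↦4, 305↦1, 312↦8, 313↦9, 316↦12. The residue 14 repeats (at 14 and 270), and 270 − 14 = 256 = 16·16.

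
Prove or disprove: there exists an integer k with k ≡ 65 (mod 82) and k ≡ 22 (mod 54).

No such integer exists.

gcd(82, 54) = 2. If k ≡ 65 (mod 82) and k ≡ 22 (mod 54), then k ≡ 65 (mod 2) and k ≡ 22 (mod 2).
However 65 ≡ 1 and 22 ≡ 0 (mod 2), and 1 ≠ 0.
So no integer satisfies both congruences.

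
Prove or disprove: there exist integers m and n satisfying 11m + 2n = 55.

Since gcd(11, 2) = 1, every integer is an integer combination of 11 and 2.
Run the Euclidean algorithm on 11 and 2: 11 = 5·2 + 1, 2 = 2·1 + 0.
Back-substituting, 1 = 11 − 5·2; that is, 11·1 + 2·(-5) = 1.
Times 55: 11·55 + 2·(-275) = 55, so (55, -275) solves it.
Shifting by a multiple of (2, −11) keeps it a solution: m = 55 − 27·2 = 1, n = -275 + 27·11 = 22.
Check: 11·1 + 2·22 = 11 + 44 = 55. ✓

m = 1, n = 22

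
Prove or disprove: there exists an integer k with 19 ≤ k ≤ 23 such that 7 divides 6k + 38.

No, no such integer k in that range exists.

For k = 19, 20, …, 23 the values of 6k + 38 modulo 7 are 5, 4, 3, 2, 1 respectively.
Since 0 is absent from this list, 7 ∤ 6k + 38 for every k with 19 ≤ k ≤ 23.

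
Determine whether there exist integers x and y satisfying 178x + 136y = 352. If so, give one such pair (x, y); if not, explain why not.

x = 44, y = -55

Since gcd(178, 136) = 2 and 352 = 2·176, Bézout's identity guarantees a solution.
Dividing through by 2 reduces the equation to 89x + 68y = 176.
Dividing repeatedly: 89 = 1·68 + 21, 68 = 3·21 + 5, 21 = 4·5 + 1, 5 = 5·1 + 0.
Unwinding: 1 = 21 − 4·5 = 21 − 4·(68 − 3·21) = −4·68 + 13·21 = −4·68 + 13·(89 − 1·68) = 13·89 − 17·68, i.e. 89·13 + 68·(-17) = 1.
Multiplying through by 176: x = 13·176 = 2288, y = (-17)·176 = -2992 is a solution.
Subtracting 33·68 from x and adding 33·89 to y gives the tidier solution (44, -55).
Indeed 178·44 + 136·(-55) = 7832 − 7480 = 352.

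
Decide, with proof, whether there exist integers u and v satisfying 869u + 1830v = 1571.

u = 1219, v = -578

Since gcd(869, 1830) = 1, every integer is an integer combination of 869 and 1830.
Euclidean algorithm: 1830 = 2·869 + 92, 869 = 9·92 + 41, 92 = 2·41 + 10, 41 = 4·10 + 1, 10 = 10·1 + 0.
Working back up the chain: 1 = 41 − 4·10 = 41 − 4·(92 − 2·41) = −4·92 + 9·41 = −4·92 + 9·(869 − 9·92) = 9·869 − 85·92 = 9·869 − 85·(1830 − 2·869) = −85·1830 + 179·869. So 869·179 + 1830·(-85) = 1.
Multiplying through by 1571: u = 179·1571 = 281209, v = (-85)·1571 = -133535 is a solution.
The general solution is u = 281209 + 1830k, v = -133535 − 869k; taking k = -153 gives the smaller pair u = 1219, v = -578.
Indeed 869·1219 + 1830·(-578) = 1059311 − 1057740 = 1571.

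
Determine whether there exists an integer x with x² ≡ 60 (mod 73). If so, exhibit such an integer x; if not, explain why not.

73 is prime, so by Euler's criterion 60 is a square mod 73 iff 60^((73−1)/2) = 60^36 ≡ 1 (mod 73).
Repeated squaring mod 73: 60^2 = 3600 ≡ 23; 60^4 ≡ 23² = 529 ≡ 18; 60^8 ≡ 18² = 324 ≡ 32; 60^16 ≡ 32² = 1024 ≡ 2; 60^32 ≡ 2² = 4 ≡ 4.
Since 36 = 32 + 4, 60^36 ≡ 4 · 18; multiplying out mod 73: 4·18 = 72 ≡ 72. Thus 60^36 ≡ 72 ≡ −1 (mod 73).
By Euler's criterion 60 is a quadratic non-residue mod 73: no x satisfies x² ≡ 60 (mod 73).

There is no such integer.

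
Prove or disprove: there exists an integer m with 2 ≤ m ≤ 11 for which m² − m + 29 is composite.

At m = 5: 5² − 5 + 29 = 49 = 7·7, which is composite.

m = 5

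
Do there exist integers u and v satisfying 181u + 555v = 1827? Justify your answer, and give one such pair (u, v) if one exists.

u = 237, v = -74

181 and 555 are coprime, so 181u + 555v ranges over all of ℤ.
Euclidean algorithm: 555 = 3·181 + 12, 181 = 15·12 + 1, 12 = 12·1 + 0.
Working back up the chain: 1 = 181 − 15·12 = 181 − 15·(555 − 3·181) = −15·555 + 46·181. So 181·46 + 555·(-15) = 1.
Scaling by 1827 gives the particular solution (u, v) = (84042, -27405).
The general solution is u = 84042 + 555k, v = -27405 − 181k; taking k = -151 gives the smaller pair u = 237, v = -74.
Check: 181·237 + 555·(-74) = 42897 − 41070 = 1827. ✓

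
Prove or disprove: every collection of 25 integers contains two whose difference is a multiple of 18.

Each integer lies in one of the 18 residue classes modulo 18.
Since 25 > 18, two of the 25 integers must share a residue class by the pigeonhole principle; call them a and b.
Equal remainders mean a − b ≡ 0 (mod 18), so 18 divides their difference.

Yes.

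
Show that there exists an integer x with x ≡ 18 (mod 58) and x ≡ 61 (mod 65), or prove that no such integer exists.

Since 58 and 65 share no common factor, CRT says the pair of congruences has a solution (unique mod 3770).
Any solution of the first congruence is x = 18 + 58t; substituting into the second, 58t ≡ 61 − 18 ≡ 43 (mod 65).
Since 58·37 = 2146 = 33·65 + 1, the inverse of 58 mod 65 is 37.
Multiplying by 37: t ≡ 37·43 = 1591 ≡ 31 (mod 65).
Taking t = 31 gives x = 18 + 58·31 = 1816.
Verify: 1816 = 31·58 + 18 and 1816 = 27·65 + 61. ✓

x = 1816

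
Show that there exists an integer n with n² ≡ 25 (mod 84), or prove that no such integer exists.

n = 37 works: 37² = 1369, and 1369 − 25 = 1344 = 16·84.

n = 37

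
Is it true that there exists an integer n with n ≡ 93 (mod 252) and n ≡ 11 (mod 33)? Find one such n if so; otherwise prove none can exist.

No, no such integer exists.

gcd(252, 33) = 3. If n ≡ 93 (mod 252) and n ≡ 11 (mod 33), then n ≡ 93 (mod 3) and n ≡ 11 (mod 3).
But 93 mod 3 = 0 while 11 mod 3 = 2, a contradiction.
Hence the system has no solution.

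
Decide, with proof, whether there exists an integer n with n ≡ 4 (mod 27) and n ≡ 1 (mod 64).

Since 27 and 64 share no common factor, CRT says the pair of congruences has a solution (unique mod 1728).
Write n = 4 + 27t and require 4 + 27t ≡ 1 (mod 64), i.e. 27t ≡ 61 (mod 64).
To invert 27 modulo 64: 64 = 2·27 + 10, 27 = 2·10 + 7, 10 = 1·7 + 3, 7 = 2·3 + 1, 3 = 3·1 + 0, and unwinding, 1 = 7 − 2·3 = 7 − 2·(10 − 1·7) = −2·10 + 3·7 = −2·10 + 3·(27 − 2·10) = 3·27 − 8·10 = 3·27 − 8·(64 − 2·27) = −8·64 + 19·27. Thus 27⁻¹ ≡ 19 (mod 64).
Multiplying by 19: t ≡ 19·61 = 1159 ≡ 7 (mod 64).
Taking t = 7 gives n = 4 + 27·7 = 193.
Check: 193 mod 27 = 4, 193 mod 64 = 1. ✓

n = 193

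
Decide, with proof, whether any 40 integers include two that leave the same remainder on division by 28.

Each integer lies in one of the 28 residue classes modulo 28.
Since 40 > 28, two of the 40 integers must share a residue class by the pigeonhole principle; call them a and b.
That is, a and b leave the same remainder on division by 28, as claimed.

True.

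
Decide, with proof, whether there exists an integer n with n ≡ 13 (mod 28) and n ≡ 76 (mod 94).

There is no such integer.

gcd(28, 94) = 2. If n ≡ 13 (mod 28) and n ≡ 76 (mod 94), then n ≡ 13 (mod 2) and n ≡ 76 (mod 2).
These are incompatible: 13 − 76 = -63 is not divisible by 2.
Hence the system has no solution.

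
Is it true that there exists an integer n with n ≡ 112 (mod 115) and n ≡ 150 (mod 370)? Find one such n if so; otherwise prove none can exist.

No such integer exists.

Both moduli are multiples of 5 = gcd(115, 370), so any solution would satisfy n ≡ 112 and n ≡ 150 modulo 5 simultaneously.
However 112 ≡ 2 and 150 ≡ 0 (mod 5), and 2 ≠ 0.
So no integer satisfies both congruences.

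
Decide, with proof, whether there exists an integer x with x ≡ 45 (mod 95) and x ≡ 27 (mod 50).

There is no such integer.

Both moduli are multiples of 5 = gcd(95, 50), so any solution would satisfy x ≡ 45 and x ≡ 27 modulo 5 simultaneously.
But 45 mod 5 = 0 while 27 mod 5 = 2, a contradiction.
Hence the system has no solution.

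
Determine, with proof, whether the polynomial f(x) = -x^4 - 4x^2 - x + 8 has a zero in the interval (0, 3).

f(0) = 8 and f(3) = -112, which have opposite signs.
Since f is a polynomial it is continuous on [0, 3].
By the Intermediate Value Theorem, f takes the value 0 somewhere in the open interval.

Yes, f has a root in the interval.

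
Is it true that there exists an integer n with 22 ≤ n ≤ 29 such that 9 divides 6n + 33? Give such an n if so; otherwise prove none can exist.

n = 23

At n = 23 we get 6·23 + 33 = 171, and 171 = 9·19.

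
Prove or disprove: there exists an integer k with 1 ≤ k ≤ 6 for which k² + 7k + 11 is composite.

k = 4

At k = 4: 4² + 7·4 + 11 = 55 = 5·11, which is composite.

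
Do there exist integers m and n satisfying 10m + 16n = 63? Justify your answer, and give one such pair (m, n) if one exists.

Any value of 10m + 16n is a multiple of gcd(10, 16) = 2.
But 63 is not a multiple of 2 (it leaves remainder 1).
Therefore 10m + 16n = 63 has no solution in integers.

No such integers exist.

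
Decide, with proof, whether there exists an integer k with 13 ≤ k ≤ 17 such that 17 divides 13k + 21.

There is no such integer k in that range.

The values of 13k + 21 for k = 13, 14, …, 17 are 190, 203, 216, 229, 242; reduced mod 17 these are 3, 16, 12, 8, 4.
None is 0, so 17 never divides 13k + 21 on this range.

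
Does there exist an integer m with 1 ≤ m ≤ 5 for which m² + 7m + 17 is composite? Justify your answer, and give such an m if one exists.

m = 2

At m = 2: 2² + 7·2 + 17 = 35 = 5·7, which is composite.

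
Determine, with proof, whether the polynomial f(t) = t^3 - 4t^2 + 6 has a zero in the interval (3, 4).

Such a root exists.

f(3) = -3 and f(4) = 6, which have opposite signs.
As a polynomial, f is continuous on every closed interval.
By the Intermediate Value Theorem f must vanish at some point of (3, 4).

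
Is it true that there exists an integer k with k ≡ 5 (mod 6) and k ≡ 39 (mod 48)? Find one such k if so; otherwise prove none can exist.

Reduce both congruences modulo 6, which divides 6 and 48: they say k ≡ 5 (mod 6) and k ≡ 39 (mod 6).
These are incompatible: 5 − 39 = -34 is not divisible by 6.
So no integer satisfies both congruences.

No, no such integer exists.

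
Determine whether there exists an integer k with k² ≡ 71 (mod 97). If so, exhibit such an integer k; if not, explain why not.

No such integer exists.

Apply Euler's criterion with the prime 97: 71 is a quadratic residue iff 71^48 ≡ 1 (mod 97), and a non-residue iff it is ≡ −1.
Squaring successively (mod 97): 71^2 = 5041 ≡ 94; 71^4 ≡ 94² = 8836 ≡ 9; 71^8 ≡ 9² = 81 ≡ 81; 71^16 ≡ 81² = 6561 ≡ 62; 71^32 ≡ 62² = 3844 ≡ 61.
Since 48 = 32 + 16, 71^48 ≡ 61 · 62; multiplying out mod 97: 61·62 = 3782 ≡ 96. Thus 71^48 ≡ 96 ≡ −1 (mod 97).
The value −1 means 71 is a non-residue modulo 97, so k² ≡ 71 (mod 97) is impossible.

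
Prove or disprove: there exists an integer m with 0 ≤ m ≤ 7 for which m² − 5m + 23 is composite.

The values for m = 0, 1, …, 7 are 23, 19, 17, 17, 19, 23, 29, 37, and each of these is prime.
So no value in the range makes the expression composite.

No such integer m in that range exists.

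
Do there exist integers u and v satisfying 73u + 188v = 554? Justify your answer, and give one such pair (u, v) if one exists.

Since gcd(73, 188) = 1, every integer is an integer combination of 73 and 188.
Dividing repeatedly: 188 = 2·73 + 42, 73 = 1·42 + 31, 42 = 1·31 + 11, 31 = 2·11 + 9, 11 = 1·9 + 2, 9 = 4·2 + 1, 2 = 2·1 + 0.
Back-substituting, 1 = 9 − 4·2 = 9 − 4·(11 − 1·9) = −4·11 + 5·9 = −4·11 + 5·(31 − 2·11) = 5·31 − 14·11 = 5·31 − 14·(42 − 1·31) = −14·42 + 19·31 = −14·42 + 19·(73 − 1·42) = 19·73 − 33·42 = 19·73 − 33·(188 − 2·73) = −33·188 + 85·73; that is, 73·85 + 188·(-33) = 1.
Scaling by 554 gives the particular solution (u, v) = (47090, -18282).
The general solution is u = 47090 + 188k, v = -18282 − 73k; taking k = -250 gives the smaller pair u = 90, v = -32.
Check: 73·90 + 188·(-32) = 6570 − 6016 = 554. ✓

u = 90, v = -32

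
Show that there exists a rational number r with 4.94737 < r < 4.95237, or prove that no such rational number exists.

r = 99/20

Scale by 20: the interval becomes (98.94740, 99.04740), which contains the integer 99.
Hence 99/20 is a rational number with 4.94737 < 99/20 < 4.95237.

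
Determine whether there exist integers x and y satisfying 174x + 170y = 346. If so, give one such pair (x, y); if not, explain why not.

Every value of 174x + 170y is a multiple of gcd(174, 170) = 2; since 2 ∣ 346, solutions exist.
Dividing through by 2 reduces the equation to 87x + 85y = 173.
Euclidean algorithm: 87 = 1·85 + 2, 85 = 42·2 + 1, 2 = 2·1 + 0.
Back-substituting, 1 = 85 − 42·2 = 85 − 42·(87 − 1·85) = −42·87 + 43·85; that is, 87·(-42) + 85·43 = 1.
Times 173: 87·(-7266) + 85·7439 = 173, so (-7266, 7439) solves it.
Adding 86·85 to x and subtracting 86·87 from y gives the tidier solution (44, -43).
Check: 174·44 + 170·(-43) = 7656 − 7310 = 346. ✓

x = 44, y = -43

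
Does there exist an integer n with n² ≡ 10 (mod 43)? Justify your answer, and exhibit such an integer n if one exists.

n = 15

Take n = 15. Then 15² = 225 = 5·43 + 10, so 15² ≡ 10 (mod 43).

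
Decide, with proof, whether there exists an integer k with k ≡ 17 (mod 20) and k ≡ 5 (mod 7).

gcd(20, 7) = 1, so the Chinese Remainder Theorem guarantees exactly one residue class mod 140 satisfying both.
Any solution of the first congruence is k = 17 + 20t; substituting into the second, 20t ≡ 5 − 17 ≡ 2 (mod 7).
20 ≡ 6 (mod 7), so this reads 6t ≡ 2 (mod 7). Note 6·6 = 36 ≡ 1 (mod 7) (as 36 − 1 = 5·7), so 6⁻¹ ≡ 6.
Therefore t ≡ 6·2 = 12 ≡ 5 (mod 7).
Taking t = 5 gives k = 17 + 20·5 = 117.
Check: 117 mod 20 = 17, 117 mod 7 = 5. ✓

k = 117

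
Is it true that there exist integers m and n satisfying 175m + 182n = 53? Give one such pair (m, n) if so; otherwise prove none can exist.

Any value of 175m + 182n is a multiple of gcd(175, 182) = 7.
But 53 = 7·7 + 4, so 7 ∤ 53.
So the equation is unsolvable over ℤ.

No such integers exist.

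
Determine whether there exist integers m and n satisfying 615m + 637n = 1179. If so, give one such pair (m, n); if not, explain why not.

615 and 637 are coprime, so 615m + 637n ranges over all of ℤ.
Run the Euclidean algorithm on 637 and 615: 637 = 1·615 + 22, 615 = 27·22 + 21, 22 = 1·21 + 1, 21 = 21·1 + 0.
Working back up the chain: 1 = 22 − 1·21 = 22 − (615 − 27·22) = −615 + 28·22 = −615 + 28·(637 − 1·615) = 28·637 − 29·615. So 615·(-29) + 637·28 = 1.
Scaling by 1179 gives the particular solution (m, n) = (-34191, 33012).
Adding 54·637 to m and subtracting 54·615 from n gives the tidier solution (207, -198).
Check: 615·207 + 637·(-198) = 127305 − 126126 = 1179. ✓

m = 207, n = -198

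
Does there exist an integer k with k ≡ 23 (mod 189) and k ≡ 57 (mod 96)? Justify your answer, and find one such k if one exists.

gcd(189, 96) = 3. If k ≡ 23 (mod 189) and k ≡ 57 (mod 96), then k ≡ 23 (mod 3) and k ≡ 57 (mod 3).
However 23 ≡ 2 and 57 ≡ 0 (mod 3), and 2 ≠ 0.
Hence the system has no solution.

There is no such integer.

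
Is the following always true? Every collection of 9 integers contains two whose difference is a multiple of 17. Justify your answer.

Try 9 consecutive integers, 23, 24, …, 31. Their remainders mod 17 are 6, 7, 8, 9, 10, 11, 12, 13, 14 — pairwise different, as any 9 ≤ 17 consecutive integers have distinct residues.
Any two of them differ by at most 8 < 17 and by at least 1, so no difference is a multiple of 17.

No, the set {23, 24, 25, 26, 27, 28, 29, 30, 31} is a counterexample.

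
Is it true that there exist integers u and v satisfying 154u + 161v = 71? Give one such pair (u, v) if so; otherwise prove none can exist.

gcd(154, 161) = 7, so every integer of the form 154u + 161v is a multiple of 7.
But 71 = 7·10 + 1, so 7 ∤ 71.
So the equation is unsolvable over ℤ.

No, no such integers exist.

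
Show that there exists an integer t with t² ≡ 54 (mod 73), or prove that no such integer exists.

Take t = 45. Then 45² = 2025 = 27·73 + 54, so 45² ≡ 54 (mod 73).

t = 45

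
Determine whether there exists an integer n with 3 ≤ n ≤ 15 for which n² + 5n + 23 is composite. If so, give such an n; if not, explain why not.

n = 15

At n = 15: 15² + 5·15 + 23 = 323 = 17·19, which is composite.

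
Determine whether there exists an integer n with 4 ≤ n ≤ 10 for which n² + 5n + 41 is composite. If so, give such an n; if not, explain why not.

At n = 4: 4² + 5·4 + 41 = 77 = 7·11, which is composite.

n = 4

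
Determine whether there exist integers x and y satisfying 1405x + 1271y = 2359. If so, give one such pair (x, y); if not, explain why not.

x = 84, y = -91

Since gcd(1405, 1271) = 1, every integer is an integer combination of 1405 and 1271.
Dividing repeatedly: 1405 = 1·1271 + 134, 1271 = 9·134 + 65, 134 = 2·65 + 4, 65 = 16·4 + 1, 4 = 4·1 + 0.
Working back up the chain: 1 = 65 − 16·4 = 65 − 16·(134 − 2·65) = −16·134 + 33·65 = −16·134 + 33·(1271 − 9·134) = 33·1271 − 313·134 = 33·1271 − 313·(1405 − 1·1271) = −313·1405 + 346·1271. So 1405·(-313) + 1271·346 = 1.
Times 2359: 1405·(-738367) + 1271·816214 = 2359, so (-738367, 816214) solves it.
The general solution is x = -738367 + 1271k, y = 816214 − 1405k; taking k = 581 gives the smaller pair x = 84, y = -91.
Indeed 1405·84 + 1271·(-91) = 118020 − 115661 = 2359.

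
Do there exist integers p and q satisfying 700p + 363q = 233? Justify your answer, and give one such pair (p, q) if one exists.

700 and 363 are coprime, so 700p + 363q ranges over all of ℤ.
Run the Euclidean algorithm on 700 and 363: 700 = 1·363 + 337, 363 = 1·337 + 26, 337 = 12·26 + 25, 26 = 1·25 + 1, 25 = 25·1 + 0.
Back-substituting, 1 = 26 − 1·25 = 26 − (337 − 12·26) = −337 + 13·26 = −337 + 13·(363 − 1·337) = 13·363 − 14·337 = 13·363 − 14·(700 − 1·363) = −14·700 + 27·363; that is, 700·(-14) + 363·27 = 1.
Times 233: 700·(-3262) + 363·6291 = 233, so (-3262, 6291) solves it.
Adding 9·363 to p and subtracting 9·700 from q gives the tidier solution (5, -9).
Check: 700·5 + 363·(-9) = 3500 − 3267 = 233. ✓

p = 5, q = -9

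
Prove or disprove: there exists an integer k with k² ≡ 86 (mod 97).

Take k = 59. Then 59² = 3481 = 35·97 + 86, so 59² ≡ 86 (mod 97).

k = 59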